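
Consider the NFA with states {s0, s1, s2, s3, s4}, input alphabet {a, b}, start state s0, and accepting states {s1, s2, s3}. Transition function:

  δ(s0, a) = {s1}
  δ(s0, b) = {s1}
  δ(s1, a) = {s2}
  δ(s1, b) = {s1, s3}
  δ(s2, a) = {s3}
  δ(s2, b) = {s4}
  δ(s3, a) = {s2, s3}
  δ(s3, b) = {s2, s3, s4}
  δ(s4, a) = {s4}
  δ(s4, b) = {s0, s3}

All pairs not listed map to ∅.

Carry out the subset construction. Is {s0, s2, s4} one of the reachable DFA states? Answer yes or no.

no

Start state of the DFA: {s0}.
{s0} --a--> {s1}  [new]
{s0} --b--> {s1}  [seen]
{s1} --a--> {s2}  [new]
{s1} --b--> {s1, s3}  [new]
{s2} --a--> {s3}  [new]
{s2} --b--> {s4}  [new]
{s1, s3} --a--> {s2, s3}  [new]
{s1, s3} --b--> {s1, s2, s3, s4}  [new]
{s3} --a--> {s2, s3}  [seen]
{s3} --b--> {s2, s3, s4}  [new]
{s4} --a--> {s4}  [seen]
{s4} --b--> {s0, s3}  [new]
{s2, s3} --a--> {s2, s3}  [seen]
{s2, s3} --b--> {s2, s3, s4}  [seen]
{s1, s2, s3, s4} --a--> {s2, s3, s4}  [seen]
{s1, s2, s3, s4} --b--> {s0, s1, s2, s3, s4}  [new]
{s2, s3, s4} --a--> {s2, s3, s4}  [seen]
{s2, s3, s4} --b--> {s0, s2, s3, s4}  [new]
{s0, s3} --a--> {s1, s2, s3}  [new]
{s0, s3} --b--> {s1, s2, s3, s4}  [seen]
{s0, s1, s2, s3, s4} --a--> {s1, s2, s3, s4}  [seen]
{s0, s1, s2, s3, s4} --b--> {s0, s1, s2, s3, s4}  [seen]
{s0, s2, s3, s4} --a--> {s1, s2, s3, s4}  [seen]
{s0, s2, s3, s4} --b--> {s0, s1, s2, s3, s4}  [seen]
{s1, s2, s3} --a--> {s2, s3}  [seen]
{s1, s2, s3} --b--> {s1, s2, s3, s4}  [seen]
Reachable DFA states: {s0}, {s1}, {s2}, {s1, s3}, {s3}, {s4}, {s2, s3}, {s1, s2, s3, s4}, {s2, s3, s4}, {s0, s3}, {s0, s1, s2, s3, s4}, {s0, s2, s3, s4}, {s1, s2, s3}.
{s0, s2, s4} is not among them.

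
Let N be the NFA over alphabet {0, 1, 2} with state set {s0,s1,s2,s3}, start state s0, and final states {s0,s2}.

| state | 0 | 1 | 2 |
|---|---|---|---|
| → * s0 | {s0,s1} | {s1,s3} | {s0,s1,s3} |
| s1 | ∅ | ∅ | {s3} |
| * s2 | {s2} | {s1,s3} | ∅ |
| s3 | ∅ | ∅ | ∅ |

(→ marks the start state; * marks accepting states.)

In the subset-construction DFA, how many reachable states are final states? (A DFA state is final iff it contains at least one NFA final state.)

Start state of the DFA: {s0}.
{s0} --0--> {s0,s1}  [new]
{s0} --1--> {s1,s3}  [new]
{s0} --2--> {s0,s1,s3}  [new]
{s0,s1} --0--> {s0,s1}  [seen]
{s0,s1} --1--> {s1,s3}  [seen]
{s0,s1} --2--> {s0,s1,s3}  [seen]
{s1,s3} --0--> ∅  [new]
{s1,s3} --1--> ∅  [seen]
{s1,s3} --2--> {s3}  [new]
{s0,s1,s3} --0--> {s0,s1}  [seen]
{s0,s1,s3} --1--> {s1,s3}  [seen]
{s0,s1,s3} --2--> {s0,s1,s3}  [seen]
∅ --0--> ∅  [seen]
∅ --1--> ∅  [seen]
∅ --2--> ∅  [seen]
{s3} --0--> ∅  [seen]
{s3} --1--> ∅  [seen]
{s3} --2--> ∅  [seen]
Reachable DFA states: {s0}, {s0,s1}, {s1,s3}, {s0,s1,s3}, ∅, {s3}.
Accepting DFA states (contain an NFA accepting state): {s0}, {s0,s1}, {s0,s1,s3}.

3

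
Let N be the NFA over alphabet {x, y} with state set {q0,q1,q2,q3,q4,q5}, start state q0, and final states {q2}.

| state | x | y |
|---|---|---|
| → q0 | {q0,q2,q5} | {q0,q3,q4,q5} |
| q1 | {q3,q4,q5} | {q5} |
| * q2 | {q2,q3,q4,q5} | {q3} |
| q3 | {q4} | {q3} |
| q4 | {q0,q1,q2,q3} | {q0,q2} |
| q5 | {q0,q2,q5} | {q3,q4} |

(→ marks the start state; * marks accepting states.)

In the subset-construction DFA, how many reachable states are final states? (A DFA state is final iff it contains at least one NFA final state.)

3

Start state of the DFA: {q0}.
{q0} --x--> {q0,q2,q5}  [new]
{q0} --y--> {q0,q3,q4,q5}  [new]
{q0,q2,q5} --x--> {q0,q2,q3,q4,q5}  [new]
{q0,q2,q5} --y--> {q0,q3,q4,q5}  [seen]
{q0,q3,q4,q5} --x--> {q0,q1,q2,q3,q4,q5}  [new]
{q0,q3,q4,q5} --y--> {q0,q2,q3,q4,q5}  [seen]
{q0,q2,q3,q4,q5} --x--> {q0,q1,q2,q3,q4,q5}  [seen]
{q0,q2,q3,q4,q5} --y--> {q0,q2,q3,q4,q5}  [seen]
{q0,q1,q2,q3,q4,q5} --x--> {q0,q1,q2,q3,q4,q5}  [seen]
{q0,q1,q2,q3,q4,q5} --y--> {q0,q2,q3,q4,q5}  [seen]
Reachable DFA states: {q0}, {q0,q2,q5}, {q0,q3,q4,q5}, {q0,q2,q3,q4,q5}, {q0,q1,q2,q3,q4,q5}.
Accepting DFA states (contain an NFA accepting state): {q0,q2,q5}, {q0,q2,q3,q4,q5}, {q0,q1,q2,q3,q4,q5}.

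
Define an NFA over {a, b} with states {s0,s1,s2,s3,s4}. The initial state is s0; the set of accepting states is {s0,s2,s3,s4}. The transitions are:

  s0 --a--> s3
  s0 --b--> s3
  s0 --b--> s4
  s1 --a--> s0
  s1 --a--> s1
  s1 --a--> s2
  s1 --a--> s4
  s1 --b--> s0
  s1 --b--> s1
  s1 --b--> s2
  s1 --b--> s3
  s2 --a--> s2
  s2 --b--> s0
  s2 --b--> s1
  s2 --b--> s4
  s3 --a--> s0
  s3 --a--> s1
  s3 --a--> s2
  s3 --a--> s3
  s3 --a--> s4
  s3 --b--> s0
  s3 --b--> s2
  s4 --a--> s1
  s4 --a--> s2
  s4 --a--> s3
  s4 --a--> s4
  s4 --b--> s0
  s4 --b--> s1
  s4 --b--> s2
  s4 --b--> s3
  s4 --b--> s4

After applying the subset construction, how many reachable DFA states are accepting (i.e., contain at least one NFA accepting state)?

8

Start state of the DFA: {s0}.
{s0} --a--> {s3}  [new]
{s0} --b--> {s3,s4}  [new]
{s3} --a--> {s0,s1,s2,s3,s4}  [new]
{s3} --b--> {s0,s2}  [new]
{s3,s4} --a--> {s0,s1,s2,s3,s4}  [seen]
{s3,s4} --b--> {s0,s1,s2,s3,s4}  [seen]
{s0,s1,s2,s3,s4} --a--> {s0,s1,s2,s3,s4}  [seen]
{s0,s1,s2,s3,s4} --b--> {s0,s1,s2,s3,s4}  [seen]
{s0,s2} --a--> {s2,s3}  [new]
{s0,s2} --b--> {s0,s1,s3,s4}  [new]
{s2,s3} --a--> {s0,s1,s2,s3,s4}  [seen]
{s2,s3} --b--> {s0,s1,s2,s4}  [new]
{s0,s1,s3,s4} --a--> {s0,s1,s2,s3,s4}  [seen]
{s0,s1,s3,s4} --b--> {s0,s1,s2,s3,s4}  [seen]
{s0,s1,s2,s4} --a--> {s0,s1,s2,s3,s4}  [seen]
{s0,s1,s2,s4} --b--> {s0,s1,s2,s3,s4}  [seen]
Reachable DFA states: {s0}, {s3}, {s3,s4}, {s0,s1,s2,s3,s4}, {s0,s2}, {s2,s3}, {s0,s1,s3,s4}, {s0,s1,s2,s4}.
Accepting DFA states (contain an NFA accepting state): {s0}, {s3}, {s3,s4}, {s0,s1,s2,s3,s4}, {s0,s2}, {s2,s3}, {s0,s1,s3,s4}, {s0,s1,s2,s4}.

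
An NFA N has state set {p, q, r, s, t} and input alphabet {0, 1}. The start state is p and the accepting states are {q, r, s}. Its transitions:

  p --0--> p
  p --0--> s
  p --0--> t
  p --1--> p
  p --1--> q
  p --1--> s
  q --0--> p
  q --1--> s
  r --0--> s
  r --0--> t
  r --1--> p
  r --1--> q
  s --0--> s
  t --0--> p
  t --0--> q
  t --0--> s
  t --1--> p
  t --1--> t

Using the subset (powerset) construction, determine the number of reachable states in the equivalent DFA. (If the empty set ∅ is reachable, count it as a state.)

Start state of the DFA: {p}.
{p} --0--> {p, s, t}  [new]
{p} --1--> {p, q, s}  [new]
{p, s, t} --0--> {p, q, s, t}  [new]
{p, s, t} --1--> {p, q, s, t}  [seen]
{p, q, s} --0--> {p, s, t}  [seen]
{p, q, s} --1--> {p, q, s}  [seen]
{p, q, s, t} --0--> {p, q, s, t}  [seen]
{p, q, s, t} --1--> {p, q, s, t}  [seen]
Reachable DFA states: {p}, {p, s, t}, {p, q, s}, {p, q, s, t}.

4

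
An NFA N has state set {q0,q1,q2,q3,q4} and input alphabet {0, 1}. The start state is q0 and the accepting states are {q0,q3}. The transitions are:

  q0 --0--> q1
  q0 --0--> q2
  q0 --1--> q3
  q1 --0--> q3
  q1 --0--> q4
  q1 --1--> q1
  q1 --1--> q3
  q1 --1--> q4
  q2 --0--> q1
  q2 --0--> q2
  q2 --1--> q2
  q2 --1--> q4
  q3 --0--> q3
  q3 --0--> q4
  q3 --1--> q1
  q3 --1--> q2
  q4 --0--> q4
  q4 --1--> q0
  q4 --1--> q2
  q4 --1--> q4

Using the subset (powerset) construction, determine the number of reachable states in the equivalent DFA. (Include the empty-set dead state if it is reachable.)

7

Start state of the DFA: {q0}.
{q0} --0--> {q1,q2}  [new]
{q0} --1--> {q3}  [new]
{q1,q2} --0--> {q1,q2,q3,q4}  [new]
{q1,q2} --1--> {q1,q2,q3,q4}  [seen]
{q3} --0--> {q3,q4}  [new]
{q3} --1--> {q1,q2}  [seen]
{q1,q2,q3,q4} --0--> {q1,q2,q3,q4}  [seen]
{q1,q2,q3,q4} --1--> {q0,q1,q2,q3,q4}  [new]
{q3,q4} --0--> {q3,q4}  [seen]
{q3,q4} --1--> {q0,q1,q2,q4}  [new]
{q0,q1,q2,q3,q4} --0--> {q1,q2,q3,q4}  [seen]
{q0,q1,q2,q3,q4} --1--> {q0,q1,q2,q3,q4}  [seen]
{q0,q1,q2,q4} --0--> {q1,q2,q3,q4}  [seen]
{q0,q1,q2,q4} --1--> {q0,q1,q2,q3,q4}  [seen]
Reachable DFA states: {q0}, {q1,q2}, {q3}, {q1,q2,q3,q4}, {q3,q4}, {q0,q1,q2,q3,q4}, {q0,q1,q2,q4}.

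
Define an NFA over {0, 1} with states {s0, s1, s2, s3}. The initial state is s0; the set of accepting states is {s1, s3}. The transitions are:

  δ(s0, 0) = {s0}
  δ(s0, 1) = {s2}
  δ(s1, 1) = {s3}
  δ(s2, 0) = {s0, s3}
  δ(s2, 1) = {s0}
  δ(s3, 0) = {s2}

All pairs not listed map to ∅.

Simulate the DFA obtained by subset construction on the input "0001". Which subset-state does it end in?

{s2}

Start: {s0}.
δ(s0,0) = {s0}.
Union: {s0}.
After 0: {s0}.
δ(s0,0) = {s0}.
Union: {s0}.
After 0: {s0}.
δ(s0,0) = {s0}.
Union: {s0}.
After 0: {s0}.
δ(s0,1) = {s2}.
Union: {s2}.
After 1: {s2}.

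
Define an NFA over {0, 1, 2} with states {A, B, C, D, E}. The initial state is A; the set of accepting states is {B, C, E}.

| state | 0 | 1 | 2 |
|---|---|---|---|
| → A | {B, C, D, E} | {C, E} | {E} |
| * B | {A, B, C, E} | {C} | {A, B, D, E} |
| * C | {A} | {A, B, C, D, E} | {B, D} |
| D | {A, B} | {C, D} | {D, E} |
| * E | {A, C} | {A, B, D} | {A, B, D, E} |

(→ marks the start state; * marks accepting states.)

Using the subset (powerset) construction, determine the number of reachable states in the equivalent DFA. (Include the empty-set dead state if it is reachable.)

13

Start state of the DFA: {A}.
{A} --0--> {B, C, D, E}  [new]
{A} --1--> {C, E}  [new]
{A} --2--> {E}  [new]
{B, C, D, E} --0--> {A, B, C, E}  [new]
{B, C, D, E} --1--> {A, B, C, D, E}  [new]
{B, C, D, E} --2--> {A, B, D, E}  [new]
{C, E} --0--> {A, C}  [new]
{C, E} --1--> {A, B, C, D, E}  [seen]
{C, E} --2--> {A, B, D, E}  [seen]
{E} --0--> {A, C}  [seen]
{E} --1--> {A, B, D}  [new]
{E} --2--> {A, B, D, E}  [seen]
{A, B, C, E} --0--> {A, B, C, D, E}  [seen]
{A, B, C, E} --1--> {A, B, C, D, E}  [seen]
{A, B, C, E} --2--> {A, B, D, E}  [seen]
{A, B, C, D, E} --0--> {A, B, C, D, E}  [seen]
{A, B, C, D, E} --1--> {A, B, C, D, E}  [seen]
{A, B, C, D, E} --2--> {A, B, D, E}  [seen]
{A, B, D, E} --0--> {A, B, C, D, E}  [seen]
{A, B, D, E} --1--> {A, B, C, D, E}  [seen]
{A, B, D, E} --2--> {A, B, D, E}  [seen]
{A, C} --0--> {A, B, C, D, E}  [seen]
{A, C} --1--> {A, B, C, D, E}  [seen]
{A, C} --2--> {B, D, E}  [new]
{A, B, D} --0--> {A, B, C, D, E}  [seen]
{A, B, D} --1--> {C, D, E}  [new]
{A, B, D} --2--> {A, B, D, E}  [seen]
{B, D, E} --0--> {A, B, C, E}  [seen]
{B, D, E} --1--> {A, B, C, D}  [new]
{B, D, E} --2--> {A, B, D, E}  [seen]
{C, D, E} --0--> {A, B, C}  [new]
{C, D, E} --1--> {A, B, C, D, E}  [seen]
{C, D, E} --2--> {A, B, D, E}  [seen]
{A, B, C, D} --0--> {A, B, C, D, E}  [seen]
{A, B, C, D} --1--> {A, B, C, D, E}  [seen]
{A, B, C, D} --2--> {A, B, D, E}  [seen]
{A, B, C} --0--> {A, B, C, D, E}  [seen]
{A, B, C} --1--> {A, B, C, D, E}  [seen]
{A, B, C} --2--> {A, B, D, E}  [seen]
Reachable DFA states: {A}, {B, C, D, E}, {C, E}, {E}, {A, B, C, E}, {A, B, C, D, E}, {A, B, D, E}, {A, C}, {A, B, D}, {B, D, E}, {C, D, E}, {A, B, C, D}, {A, B, C}.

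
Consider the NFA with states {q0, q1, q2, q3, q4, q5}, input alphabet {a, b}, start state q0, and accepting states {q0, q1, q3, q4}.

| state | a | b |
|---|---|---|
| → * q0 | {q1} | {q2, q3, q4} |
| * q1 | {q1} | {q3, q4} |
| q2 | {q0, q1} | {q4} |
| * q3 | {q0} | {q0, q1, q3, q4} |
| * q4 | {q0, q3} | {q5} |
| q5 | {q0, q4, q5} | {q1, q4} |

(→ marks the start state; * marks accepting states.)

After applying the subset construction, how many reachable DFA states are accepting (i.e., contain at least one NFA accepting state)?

Start state of the DFA: {q0}.
{q0} --a--> {q1}  [new]
{q0} --b--> {q2, q3, q4}  [new]
{q1} --a--> {q1}  [seen]
{q1} --b--> {q3, q4}  [new]
{q2, q3, q4} --a--> {q0, q1, q3}  [new]
{q2, q3, q4} --b--> {q0, q1, q3, q4, q5}  [new]
{q3, q4} --a--> {q0, q3}  [new]
{q3, q4} --b--> {q0, q1, q3, q4, q5}  [seen]
{q0, q1, q3} --a--> {q0, q1}  [new]
{q0, q1, q3} --b--> {q0, q1, q2, q3, q4}  [new]
{q0, q1, q3, q4, q5} --a--> {q0, q1, q3, q4, q5}  [seen]
{q0, q1, q3, q4, q5} --b--> {q0, q1, q2, q3, q4, q5}  [new]
{q0, q3} --a--> {q0, q1}  [seen]
{q0, q3} --b--> {q0, q1, q2, q3, q4}  [seen]
{q0, q1} --a--> {q1}  [seen]
{q0, q1} --b--> {q2, q3, q4}  [seen]
{q0, q1, q2, q3, q4} --a--> {q0, q1, q3}  [seen]
{q0, q1, q2, q3, q4} --b--> {q0, q1, q2, q3, q4, q5}  [seen]
{q0, q1, q2, q3, q4, q5} --a--> {q0, q1, q3, q4, q5}  [seen]
{q0, q1, q2, q3, q4, q5} --b--> {q0, q1, q2, q3, q4, q5}  [seen]
Reachable DFA states: {q0}, {q1}, {q2, q3, q4}, {q3, q4}, {q0, q1, q3}, {q0, q1, q3, q4, q5}, {q0, q3}, {q0, q1}, {q0, q1, q2, q3, q4}, {q0, q1, q2, q3, q4, q5}.
Accepting DFA states (contain an NFA accepting state): {q0}, {q1}, {q2, q3, q4}, {q3, q4}, {q0, q1, q3}, {q0, q1, q3, q4, q5}, {q0, q3}, {q0, q1}, {q0, q1, q2, q3, q4}, {q0, q1, q2, q3, q4, q5}.

10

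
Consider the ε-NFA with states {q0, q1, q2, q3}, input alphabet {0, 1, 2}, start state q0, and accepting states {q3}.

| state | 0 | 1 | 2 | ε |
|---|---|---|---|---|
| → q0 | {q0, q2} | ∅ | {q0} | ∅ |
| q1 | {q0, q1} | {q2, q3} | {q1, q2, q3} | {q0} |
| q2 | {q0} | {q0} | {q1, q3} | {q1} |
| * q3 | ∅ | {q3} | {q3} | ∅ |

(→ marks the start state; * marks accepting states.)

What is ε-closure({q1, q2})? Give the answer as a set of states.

{q0, q1, q2}

Begin with {q1, q2}.
q1 →ε {q0}; add q0.
ε-closure = {q0, q1, q2}.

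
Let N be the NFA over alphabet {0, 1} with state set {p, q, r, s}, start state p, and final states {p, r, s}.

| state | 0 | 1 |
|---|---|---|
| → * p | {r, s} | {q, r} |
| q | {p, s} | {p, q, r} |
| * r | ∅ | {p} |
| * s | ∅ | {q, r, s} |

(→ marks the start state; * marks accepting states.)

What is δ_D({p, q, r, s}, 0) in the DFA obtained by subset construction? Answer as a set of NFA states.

{p, r, s}

δ(p,0) = {r, s}; δ(q,0) = {p, s}; δ(r,0) = ∅; δ(s,0) = ∅.
Union: {p, r, s}.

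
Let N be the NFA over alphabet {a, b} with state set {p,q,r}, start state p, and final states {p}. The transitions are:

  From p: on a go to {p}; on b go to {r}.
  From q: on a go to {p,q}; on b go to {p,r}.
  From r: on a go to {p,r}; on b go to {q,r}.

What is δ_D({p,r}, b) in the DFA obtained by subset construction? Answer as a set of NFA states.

{q,r}

δ(p,b) = {r}; δ(r,b) = {q,r}.
Union: {q,r}.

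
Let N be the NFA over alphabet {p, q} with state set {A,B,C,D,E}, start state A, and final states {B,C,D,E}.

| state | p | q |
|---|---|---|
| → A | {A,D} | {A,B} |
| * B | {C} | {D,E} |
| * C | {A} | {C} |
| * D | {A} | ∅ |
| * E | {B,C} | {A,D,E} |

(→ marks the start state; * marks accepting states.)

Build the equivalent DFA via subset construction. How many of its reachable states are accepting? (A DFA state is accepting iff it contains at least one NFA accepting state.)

Start state of the DFA: {A}.
{A} --p--> {A,D}  [new]
{A} --q--> {A,B}  [new]
{A,D} --p--> {A,D}  [seen]
{A,D} --q--> {A,B}  [seen]
{A,B} --p--> {A,C,D}  [new]
{A,B} --q--> {A,B,D,E}  [new]
{A,C,D} --p--> {A,D}  [seen]
{A,C,D} --q--> {A,B,C}  [new]
{A,B,D,E} --p--> {A,B,C,D}  [new]
{A,B,D,E} --q--> {A,B,D,E}  [seen]
{A,B,C} --p--> {A,C,D}  [seen]
{A,B,C} --q--> {A,B,C,D,E}  [new]
{A,B,C,D} --p--> {A,C,D}  [seen]
{A,B,C,D} --q--> {A,B,C,D,E}  [seen]
{A,B,C,D,E} --p--> {A,B,C,D}  [seen]
{A,B,C,D,E} --q--> {A,B,C,D,E}  [seen]
Reachable DFA states: {A}, {A,D}, {A,B}, {A,C,D}, {A,B,D,E}, {A,B,C}, {A,B,C,D}, {A,B,C,D,E}.
Accepting DFA states (contain an NFA accepting state): {A,D}, {A,B}, {A,C,D}, {A,B,D,E}, {A,B,C}, {A,B,C,D}, {A,B,C,D,E}.

7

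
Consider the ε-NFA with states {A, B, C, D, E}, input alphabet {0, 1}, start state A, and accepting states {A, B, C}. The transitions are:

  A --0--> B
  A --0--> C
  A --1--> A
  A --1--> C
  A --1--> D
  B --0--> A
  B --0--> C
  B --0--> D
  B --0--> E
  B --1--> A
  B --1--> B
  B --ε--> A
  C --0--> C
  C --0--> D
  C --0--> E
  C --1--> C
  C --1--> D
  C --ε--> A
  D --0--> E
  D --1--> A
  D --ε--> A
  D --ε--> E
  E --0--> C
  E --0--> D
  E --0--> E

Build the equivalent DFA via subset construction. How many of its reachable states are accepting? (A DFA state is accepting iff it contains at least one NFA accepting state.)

4

Start state of the DFA: {A} (ε-closure of the NFA start).
{A} --0--> {A, B, C}  [new]
{A} --1--> {A, C, D, E}  [new]
{A, B, C} --0--> {A, B, C, D, E}  [new]
{A, B, C} --1--> {A, B, C, D, E}  [seen]
{A, C, D, E} --0--> {A, B, C, D, E}  [seen]
{A, C, D, E} --1--> {A, C, D, E}  [seen]
{A, B, C, D, E} --0--> {A, B, C, D, E}  [seen]
{A, B, C, D, E} --1--> {A, B, C, D, E}  [seen]
Reachable DFA states: {A}, {A, B, C}, {A, C, D, E}, {A, B, C, D, E}.
Accepting DFA states (contain an NFA accepting state): {A}, {A, B, C}, {A, C, D, E}, {A, B, C, D, E}.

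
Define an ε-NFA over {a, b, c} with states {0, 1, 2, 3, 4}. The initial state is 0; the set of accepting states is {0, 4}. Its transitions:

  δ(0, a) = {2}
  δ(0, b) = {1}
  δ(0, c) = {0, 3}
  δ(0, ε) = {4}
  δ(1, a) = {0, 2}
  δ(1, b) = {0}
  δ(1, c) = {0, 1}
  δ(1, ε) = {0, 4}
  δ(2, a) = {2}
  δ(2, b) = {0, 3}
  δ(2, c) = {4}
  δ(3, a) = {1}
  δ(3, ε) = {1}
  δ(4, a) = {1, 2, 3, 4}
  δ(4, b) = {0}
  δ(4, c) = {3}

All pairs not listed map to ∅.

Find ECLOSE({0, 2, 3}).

Begin with {0, 2, 3}.
0 →ε {4}; add 4.
3 →ε {1}; add 1.
ε-closure = {0, 1, 2, 3, 4}.

{0, 1, 2, 3, 4}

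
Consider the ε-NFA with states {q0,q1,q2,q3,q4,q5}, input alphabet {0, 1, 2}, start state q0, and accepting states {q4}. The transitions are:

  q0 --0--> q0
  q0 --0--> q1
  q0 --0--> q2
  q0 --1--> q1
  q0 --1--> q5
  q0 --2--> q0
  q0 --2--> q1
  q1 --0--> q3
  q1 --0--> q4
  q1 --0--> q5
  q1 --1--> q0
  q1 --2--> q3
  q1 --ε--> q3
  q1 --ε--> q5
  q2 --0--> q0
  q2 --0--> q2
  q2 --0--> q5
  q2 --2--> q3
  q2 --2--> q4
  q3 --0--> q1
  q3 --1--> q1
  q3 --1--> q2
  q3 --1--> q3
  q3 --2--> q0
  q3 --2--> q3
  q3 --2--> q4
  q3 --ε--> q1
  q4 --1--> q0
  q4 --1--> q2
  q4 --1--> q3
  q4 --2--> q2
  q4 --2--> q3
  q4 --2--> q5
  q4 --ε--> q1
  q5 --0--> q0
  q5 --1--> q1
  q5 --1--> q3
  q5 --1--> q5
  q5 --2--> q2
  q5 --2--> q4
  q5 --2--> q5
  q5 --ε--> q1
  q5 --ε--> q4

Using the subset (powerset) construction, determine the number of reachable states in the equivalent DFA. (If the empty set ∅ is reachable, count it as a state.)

4

Start state of the DFA: {q0} (ε-closure of the NFA start).
{q0} --0--> {q0,q1,q2,q3,q4,q5}  [new]
{q0} --1--> {q1,q3,q4,q5}  [new]
{q0} --2--> {q0,q1,q3,q4,q5}  [new]
{q0,q1,q2,q3,q4,q5} --0--> {q0,q1,q2,q3,q4,q5}  [seen]
{q0,q1,q2,q3,q4,q5} --1--> {q0,q1,q2,q3,q4,q5}  [seen]
{q0,q1,q2,q3,q4,q5} --2--> {q0,q1,q2,q3,q4,q5}  [seen]
{q1,q3,q4,q5} --0--> {q0,q1,q3,q4,q5}  [seen]
{q1,q3,q4,q5} --1--> {q0,q1,q2,q3,q4,q5}  [seen]
{q1,q3,q4,q5} --2--> {q0,q1,q2,q3,q4,q5}  [seen]
{q0,q1,q3,q4,q5} --0--> {q0,q1,q2,q3,q4,q5}  [seen]
{q0,q1,q3,q4,q5} --1--> {q0,q1,q2,q3,q4,q5}  [seen]
{q0,q1,q3,q4,q5} --2--> {q0,q1,q2,q3,q4,q5}  [seen]
Reachable DFA states: {q0}, {q0,q1,q2,q3,q4,q5}, {q1,q3,q4,q5}, {q0,q1,q3,q4,q5}.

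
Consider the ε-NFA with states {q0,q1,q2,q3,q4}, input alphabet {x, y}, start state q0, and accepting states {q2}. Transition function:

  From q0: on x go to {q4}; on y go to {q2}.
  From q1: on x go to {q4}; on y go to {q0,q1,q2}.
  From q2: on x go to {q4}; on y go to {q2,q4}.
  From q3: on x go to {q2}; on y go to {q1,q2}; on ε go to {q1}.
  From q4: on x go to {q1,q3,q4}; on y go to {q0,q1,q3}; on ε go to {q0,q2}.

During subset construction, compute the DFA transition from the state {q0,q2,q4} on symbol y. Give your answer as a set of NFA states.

δ(q0,y) = {q2}; δ(q2,y) = {q2,q4}; δ(q4,y) = {q0,q1,q3}.
Union: {q0,q1,q2,q3,q4}.

{q0,q1,q2,q3,q4}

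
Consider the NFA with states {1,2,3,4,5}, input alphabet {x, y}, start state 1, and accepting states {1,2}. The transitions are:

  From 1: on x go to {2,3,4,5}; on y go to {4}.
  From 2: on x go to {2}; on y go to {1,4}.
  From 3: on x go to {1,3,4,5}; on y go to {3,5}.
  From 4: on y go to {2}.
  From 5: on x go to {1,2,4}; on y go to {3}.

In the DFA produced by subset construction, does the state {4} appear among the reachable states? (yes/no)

yes

Start state of the DFA: {1}.
{1} --x--> {2,3,4,5}  [new]
{1} --y--> {4}  [new]
{2,3,4,5} --x--> {1,2,3,4,5}  [new]
{2,3,4,5} --y--> {1,2,3,4,5}  [seen]
{4} --x--> ∅  [new]
{4} --y--> {2}  [new]
{1,2,3,4,5} --x--> {1,2,3,4,5}  [seen]
{1,2,3,4,5} --y--> {1,2,3,4,5}  [seen]
∅ --x--> ∅  [seen]
∅ --y--> ∅  [seen]
{2} --x--> {2}  [seen]
{2} --y--> {1,4}  [new]
{1,4} --x--> {2,3,4,5}  [seen]
{1,4} --y--> {2,4}  [new]
{2,4} --x--> {2}  [seen]
{2,4} --y--> {1,2,4}  [new]
{1,2,4} --x--> {2,3,4,5}  [seen]
{1,2,4} --y--> {1,2,4}  [seen]
Reachable DFA states: {1}, {2,3,4,5}, {4}, {1,2,3,4,5}, ∅, {2}, {1,4}, {2,4}, {1,2,4}.
{4} is among them.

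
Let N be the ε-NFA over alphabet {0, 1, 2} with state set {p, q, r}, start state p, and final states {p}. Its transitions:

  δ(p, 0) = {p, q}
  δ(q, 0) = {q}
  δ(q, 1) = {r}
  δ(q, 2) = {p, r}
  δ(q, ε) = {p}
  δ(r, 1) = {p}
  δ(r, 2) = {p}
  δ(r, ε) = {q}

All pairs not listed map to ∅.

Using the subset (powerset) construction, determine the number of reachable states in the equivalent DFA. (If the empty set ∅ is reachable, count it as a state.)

Start state of the DFA: {p} (ε-closure of the NFA start).
{p} --0--> {p, q}  [new]
{p} --1--> ∅  [new]
{p} --2--> ∅  [seen]
{p, q} --0--> {p, q}  [seen]
{p, q} --1--> {p, q, r}  [new]
{p, q} --2--> {p, q, r}  [seen]
∅ --0--> ∅  [seen]
∅ --1--> ∅  [seen]
∅ --2--> ∅  [seen]
{p, q, r} --0--> {p, q}  [seen]
{p, q, r} --1--> {p, q, r}  [seen]
{p, q, r} --2--> {p, q, r}  [seen]
Reachable DFA states: {p}, {p, q}, ∅, {p, q, r}.

4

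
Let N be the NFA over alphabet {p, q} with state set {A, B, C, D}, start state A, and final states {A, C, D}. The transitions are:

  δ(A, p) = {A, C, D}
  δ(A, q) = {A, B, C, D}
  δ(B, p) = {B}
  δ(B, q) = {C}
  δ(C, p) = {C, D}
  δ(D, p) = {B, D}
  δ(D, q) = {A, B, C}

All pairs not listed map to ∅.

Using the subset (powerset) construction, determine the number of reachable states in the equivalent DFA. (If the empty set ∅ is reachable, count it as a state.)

3

Start state of the DFA: {A}.
{A} --p--> {A, C, D}  [new]
{A} --q--> {A, B, C, D}  [new]
{A, C, D} --p--> {A, B, C, D}  [seen]
{A, C, D} --q--> {A, B, C, D}  [seen]
{A, B, C, D} --p--> {A, B, C, D}  [seen]
{A, B, C, D} --q--> {A, B, C, D}  [seen]
Reachable DFA states: {A}, {A, C, D}, {A, B, C, D}.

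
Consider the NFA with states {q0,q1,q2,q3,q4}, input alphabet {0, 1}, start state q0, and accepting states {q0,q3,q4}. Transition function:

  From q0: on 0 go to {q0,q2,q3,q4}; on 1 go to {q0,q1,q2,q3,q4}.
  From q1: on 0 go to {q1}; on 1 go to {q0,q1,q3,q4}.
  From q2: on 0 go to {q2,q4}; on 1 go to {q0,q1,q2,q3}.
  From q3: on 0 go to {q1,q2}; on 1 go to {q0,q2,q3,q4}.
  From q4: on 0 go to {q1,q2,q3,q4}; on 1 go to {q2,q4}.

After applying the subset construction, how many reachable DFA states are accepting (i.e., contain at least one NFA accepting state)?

Start state of the DFA: {q0}.
{q0} --0--> {q0,q2,q3,q4}  [new]
{q0} --1--> {q0,q1,q2,q3,q4}  [new]
{q0,q2,q3,q4} --0--> {q0,q1,q2,q3,q4}  [seen]
{q0,q2,q3,q4} --1--> {q0,q1,q2,q3,q4}  [seen]
{q0,q1,q2,q3,q4} --0--> {q0,q1,q2,q3,q4}  [seen]
{q0,q1,q2,q3,q4} --1--> {q0,q1,q2,q3,q4}  [seen]
Reachable DFA states: {q0}, {q0,q2,q3,q4}, {q0,q1,q2,q3,q4}.
Accepting DFA states (contain an NFA accepting state): {q0}, {q0,q2,q3,q4}, {q0,q1,q2,q3,q4}.

3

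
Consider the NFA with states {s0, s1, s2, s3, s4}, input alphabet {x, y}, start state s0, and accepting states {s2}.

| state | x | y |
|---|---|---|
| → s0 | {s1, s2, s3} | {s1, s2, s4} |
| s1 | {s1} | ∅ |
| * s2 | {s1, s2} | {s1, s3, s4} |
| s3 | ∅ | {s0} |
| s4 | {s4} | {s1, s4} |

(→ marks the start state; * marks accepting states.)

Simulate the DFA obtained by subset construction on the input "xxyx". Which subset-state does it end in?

Start: {s0}.
δ(s0,x) = {s1, s2, s3}.
Union: {s1, s2, s3}.
After x: {s1, s2, s3}.
δ(s1,x) = {s1}; δ(s2,x) = {s1, s2}; δ(s3,x) = ∅.
Union: {s1, s2}.
After x: {s1, s2}.
δ(s1,y) = ∅; δ(s2,y) = {s1, s3, s4}.
Union: {s1, s3, s4}.
After y: {s1, s3, s4}.
δ(s1,x) = {s1}; δ(s3,x) = ∅; δ(s4,x) = {s4}.
Union: {s1, s4}.
After x: {s1, s4}.

{s1, s4}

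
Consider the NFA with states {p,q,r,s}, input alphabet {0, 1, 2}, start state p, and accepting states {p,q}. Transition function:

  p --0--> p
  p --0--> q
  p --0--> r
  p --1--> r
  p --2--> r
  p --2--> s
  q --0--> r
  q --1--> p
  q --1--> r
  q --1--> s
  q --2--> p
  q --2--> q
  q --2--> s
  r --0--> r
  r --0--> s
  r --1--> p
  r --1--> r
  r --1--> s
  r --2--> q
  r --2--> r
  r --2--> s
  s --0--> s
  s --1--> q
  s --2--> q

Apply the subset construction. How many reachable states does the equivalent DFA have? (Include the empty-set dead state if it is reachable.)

7

Start state of the DFA: {p}.
{p} --0--> {p,q,r}  [new]
{p} --1--> {r}  [new]
{p} --2--> {r,s}  [new]
{p,q,r} --0--> {p,q,r,s}  [new]
{p,q,r} --1--> {p,r,s}  [new]
{p,q,r} --2--> {p,q,r,s}  [seen]
{r} --0--> {r,s}  [seen]
{r} --1--> {p,r,s}  [seen]
{r} --2--> {q,r,s}  [new]
{r,s} --0--> {r,s}  [seen]
{r,s} --1--> {p,q,r,s}  [seen]
{r,s} --2--> {q,r,s}  [seen]
{p,q,r,s} --0--> {p,q,r,s}  [seen]
{p,q,r,s} --1--> {p,q,r,s}  [seen]
{p,q,r,s} --2--> {p,q,r,s}  [seen]
{p,r,s} --0--> {p,q,r,s}  [seen]
{p,r,s} --1--> {p,q,r,s}  [seen]
{p,r,s} --2--> {q,r,s}  [seen]
{q,r,s} --0--> {r,s}  [seen]
{q,r,s} --1--> {p,q,r,s}  [seen]
{q,r,s} --2--> {p,q,r,s}  [seen]
Reachable DFA states: {p}, {p,q,r}, {r}, {r,s}, {p,q,r,s}, {p,r,s}, {q,r,s}.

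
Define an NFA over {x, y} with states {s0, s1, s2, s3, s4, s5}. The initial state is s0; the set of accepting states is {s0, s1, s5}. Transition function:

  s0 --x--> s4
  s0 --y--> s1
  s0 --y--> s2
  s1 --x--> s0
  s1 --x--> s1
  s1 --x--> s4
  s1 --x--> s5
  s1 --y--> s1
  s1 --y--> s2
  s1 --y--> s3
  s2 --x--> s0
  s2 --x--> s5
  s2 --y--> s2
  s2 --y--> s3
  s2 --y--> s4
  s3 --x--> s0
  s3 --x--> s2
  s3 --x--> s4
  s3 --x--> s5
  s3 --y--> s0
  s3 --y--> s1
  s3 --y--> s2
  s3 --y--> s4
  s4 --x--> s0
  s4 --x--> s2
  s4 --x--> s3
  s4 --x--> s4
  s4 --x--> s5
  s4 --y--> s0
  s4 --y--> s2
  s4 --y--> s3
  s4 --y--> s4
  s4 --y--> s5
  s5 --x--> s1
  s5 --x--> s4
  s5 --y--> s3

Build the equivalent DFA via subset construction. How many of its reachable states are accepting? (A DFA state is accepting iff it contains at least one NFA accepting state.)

6

Start state of the DFA: {s0}.
{s0} --x--> {s4}  [new]
{s0} --y--> {s1, s2}  [new]
{s4} --x--> {s0, s2, s3, s4, s5}  [new]
{s4} --y--> {s0, s2, s3, s4, s5}  [seen]
{s1, s2} --x--> {s0, s1, s4, s5}  [new]
{s1, s2} --y--> {s1, s2, s3, s4}  [new]
{s0, s2, s3, s4, s5} --x--> {s0, s1, s2, s3, s4, s5}  [new]
{s0, s2, s3, s4, s5} --y--> {s0, s1, s2, s3, s4, s5}  [seen]
{s0, s1, s4, s5} --x--> {s0, s1, s2, s3, s4, s5}  [seen]
{s0, s1, s4, s5} --y--> {s0, s1, s2, s3, s4, s5}  [seen]
{s1, s2, s3, s4} --x--> {s0, s1, s2, s3, s4, s5}  [seen]
{s1, s2, s3, s4} --y--> {s0, s1, s2, s3, s4, s5}  [seen]
{s0, s1, s2, s3, s4, s5} --x--> {s0, s1, s2, s3, s4, s5}  [seen]
{s0, s1, s2, s3, s4, s5} --y--> {s0, s1, s2, s3, s4, s5}  [seen]
Reachable DFA states: {s0}, {s4}, {s1, s2}, {s0, s2, s3, s4, s5}, {s0, s1, s4, s5}, {s1, s2, s3, s4}, {s0, s1, s2, s3, s4, s5}.
Accepting DFA states (contain an NFA accepting state): {s0}, {s1, s2}, {s0, s2, s3, s4, s5}, {s0, s1, s4, s5}, {s1, s2, s3, s4}, {s0, s1, s2, s3, s4, s5}.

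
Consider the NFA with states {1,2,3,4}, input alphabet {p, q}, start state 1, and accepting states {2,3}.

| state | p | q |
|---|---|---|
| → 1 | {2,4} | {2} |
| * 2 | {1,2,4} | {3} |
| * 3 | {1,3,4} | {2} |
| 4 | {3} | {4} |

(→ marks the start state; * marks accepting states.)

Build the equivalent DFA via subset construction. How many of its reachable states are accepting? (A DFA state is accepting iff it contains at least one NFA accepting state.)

8

Start state of the DFA: {1}.
{1} --p--> {2,4}  [new]
{1} --q--> {2}  [new]
{2,4} --p--> {1,2,3,4}  [new]
{2,4} --q--> {3,4}  [new]
{2} --p--> {1,2,4}  [new]
{2} --q--> {3}  [new]
{1,2,3,4} --p--> {1,2,3,4}  [seen]
{1,2,3,4} --q--> {2,3,4}  [new]
{3,4} --p--> {1,3,4}  [new]
{3,4} --q--> {2,4}  [seen]
{1,2,4} --p--> {1,2,3,4}  [seen]
{1,2,4} --q--> {2,3,4}  [seen]
{3} --p--> {1,3,4}  [seen]
{3} --q--> {2}  [seen]
{2,3,4} --p--> {1,2,3,4}  [seen]
{2,3,4} --q--> {2,3,4}  [seen]
{1,3,4} --p--> {1,2,3,4}  [seen]
{1,3,4} --q--> {2,4}  [seen]
Reachable DFA states: {1}, {2,4}, {2}, {1,2,3,4}, {3,4}, {1,2,4}, {3}, {2,3,4}, {1,3,4}.
Accepting DFA states (contain an NFA accepting state): {2,4}, {2}, {1,2,3,4}, {3,4}, {1,2,4}, {3}, {2,3,4}, {1,3,4}.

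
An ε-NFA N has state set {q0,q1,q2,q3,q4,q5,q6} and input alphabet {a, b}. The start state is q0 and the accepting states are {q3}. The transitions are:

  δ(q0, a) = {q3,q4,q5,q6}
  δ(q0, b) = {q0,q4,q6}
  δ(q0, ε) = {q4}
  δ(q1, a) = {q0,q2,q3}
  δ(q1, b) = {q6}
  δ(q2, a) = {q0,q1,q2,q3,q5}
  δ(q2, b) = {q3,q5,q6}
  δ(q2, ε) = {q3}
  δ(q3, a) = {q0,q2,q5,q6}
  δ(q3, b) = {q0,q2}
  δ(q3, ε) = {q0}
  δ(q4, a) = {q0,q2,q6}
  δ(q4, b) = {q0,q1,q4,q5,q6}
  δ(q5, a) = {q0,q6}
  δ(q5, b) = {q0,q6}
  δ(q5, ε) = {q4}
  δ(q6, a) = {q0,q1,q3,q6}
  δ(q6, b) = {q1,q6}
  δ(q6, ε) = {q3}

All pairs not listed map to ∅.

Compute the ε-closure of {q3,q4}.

Begin with {q3,q4}.
q3 →ε {q0}; add q0.
ε-closure = {q0,q3,q4}.

{q0,q3,q4}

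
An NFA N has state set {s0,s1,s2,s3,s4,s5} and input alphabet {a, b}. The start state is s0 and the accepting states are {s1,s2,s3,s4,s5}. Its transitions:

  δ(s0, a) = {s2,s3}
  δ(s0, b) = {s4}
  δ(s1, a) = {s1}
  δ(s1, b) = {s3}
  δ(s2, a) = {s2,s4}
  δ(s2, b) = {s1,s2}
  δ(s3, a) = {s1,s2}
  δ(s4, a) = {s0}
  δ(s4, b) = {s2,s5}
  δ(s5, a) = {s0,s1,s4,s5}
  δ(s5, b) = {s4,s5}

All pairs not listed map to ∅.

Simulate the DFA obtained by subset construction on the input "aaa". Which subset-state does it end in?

Start: {s0}.
δ(s0,a) = {s2,s3}.
Union: {s2,s3}.
After a: {s2,s3}.
δ(s2,a) = {s2,s4}; δ(s3,a) = {s1,s2}.
Union: {s1,s2,s4}.
After a: {s1,s2,s4}.
δ(s1,a) = {s1}; δ(s2,a) = {s2,s4}; δ(s4,a) = {s0}.
Union: {s0,s1,s2,s4}.
After a: {s0,s1,s2,s4}.

{s0,s1,s2,s4}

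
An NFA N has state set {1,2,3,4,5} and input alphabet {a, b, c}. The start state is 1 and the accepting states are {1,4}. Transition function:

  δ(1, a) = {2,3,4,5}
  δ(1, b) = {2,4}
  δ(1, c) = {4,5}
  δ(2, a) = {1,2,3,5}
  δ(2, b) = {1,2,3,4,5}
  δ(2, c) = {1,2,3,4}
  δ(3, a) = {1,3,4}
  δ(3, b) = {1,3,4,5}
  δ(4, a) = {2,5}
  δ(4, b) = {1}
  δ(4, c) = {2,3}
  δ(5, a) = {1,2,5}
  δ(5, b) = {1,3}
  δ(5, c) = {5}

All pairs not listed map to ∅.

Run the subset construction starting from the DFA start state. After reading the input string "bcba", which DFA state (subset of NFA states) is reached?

Start: {1}.
δ(1,b) = {2,4}.
Union: {2,4}.
After b: {2,4}.
δ(2,c) = {1,2,3,4}; δ(4,c) = {2,3}.
Union: {1,2,3,4}.
After c: {1,2,3,4}.
δ(1,b) = {2,4}; δ(2,b) = {1,2,3,4,5}; δ(3,b) = {1,3,4,5}; δ(4,b) = {1}.
Union: {1,2,3,4,5}.
After b: {1,2,3,4,5}.
δ(1,a) = {2,3,4,5}; δ(2,a) = {1,2,3,5}; δ(3,a) = {1,3,4}; δ(4,a) = {2,5}; δ(5,a) = {1,2,5}.
Union: {1,2,3,4,5}.
After a: {1,2,3,4,5}.

{1,2,3,4,5}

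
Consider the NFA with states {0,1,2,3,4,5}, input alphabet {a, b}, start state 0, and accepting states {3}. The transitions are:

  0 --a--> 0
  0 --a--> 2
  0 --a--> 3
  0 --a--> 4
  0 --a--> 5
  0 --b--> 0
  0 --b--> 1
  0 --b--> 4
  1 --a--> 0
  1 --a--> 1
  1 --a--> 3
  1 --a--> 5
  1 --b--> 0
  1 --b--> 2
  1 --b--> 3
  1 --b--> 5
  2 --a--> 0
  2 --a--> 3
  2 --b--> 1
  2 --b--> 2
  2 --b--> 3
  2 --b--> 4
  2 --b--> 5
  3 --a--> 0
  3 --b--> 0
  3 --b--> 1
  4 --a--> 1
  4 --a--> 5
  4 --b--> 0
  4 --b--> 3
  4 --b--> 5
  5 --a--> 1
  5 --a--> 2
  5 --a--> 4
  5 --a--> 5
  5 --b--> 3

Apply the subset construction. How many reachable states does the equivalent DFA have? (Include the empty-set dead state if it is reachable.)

Start state of the DFA: {0}.
{0} --a--> {0,2,3,4,5}  [new]
{0} --b--> {0,1,4}  [new]
{0,2,3,4,5} --a--> {0,1,2,3,4,5}  [new]
{0,2,3,4,5} --b--> {0,1,2,3,4,5}  [seen]
{0,1,4} --a--> {0,1,2,3,4,5}  [seen]
{0,1,4} --b--> {0,1,2,3,4,5}  [seen]
{0,1,2,3,4,5} --a--> {0,1,2,3,4,5}  [seen]
{0,1,2,3,4,5} --b--> {0,1,2,3,4,5}  [seen]
Reachable DFA states: {0}, {0,2,3,4,5}, {0,1,4}, {0,1,2,3,4,5}.

4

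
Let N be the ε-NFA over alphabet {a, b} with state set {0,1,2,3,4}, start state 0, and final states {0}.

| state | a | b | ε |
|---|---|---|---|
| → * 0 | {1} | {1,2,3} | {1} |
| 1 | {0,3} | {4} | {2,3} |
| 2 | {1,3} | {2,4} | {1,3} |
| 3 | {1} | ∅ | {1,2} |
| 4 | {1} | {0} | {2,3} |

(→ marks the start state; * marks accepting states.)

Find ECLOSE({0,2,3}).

Begin with {0,2,3}.
0 →ε {1}; add 1.
ε-closure = {0,1,2,3}.

{0,1,2,3}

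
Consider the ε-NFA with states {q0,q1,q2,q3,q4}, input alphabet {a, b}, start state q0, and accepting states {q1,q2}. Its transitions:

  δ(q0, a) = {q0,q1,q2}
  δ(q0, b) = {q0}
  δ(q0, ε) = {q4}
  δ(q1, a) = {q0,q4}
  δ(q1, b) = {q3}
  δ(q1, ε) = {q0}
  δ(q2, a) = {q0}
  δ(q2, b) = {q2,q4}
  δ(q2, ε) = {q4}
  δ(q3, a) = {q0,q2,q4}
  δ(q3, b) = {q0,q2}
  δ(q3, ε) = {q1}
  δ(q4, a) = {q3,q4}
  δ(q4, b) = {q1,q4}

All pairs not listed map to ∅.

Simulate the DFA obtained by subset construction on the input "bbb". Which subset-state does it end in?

{q0,q1,q2,q3,q4}

Start: {q0,q4}.
δ(q0,b) = {q0}; δ(q4,b) = {q1,q4}.
Union: {q0,q1,q4}.
After b: {q0,q1,q4}.
δ(q0,b) = {q0}; δ(q1,b) = {q3}; δ(q4,b) = {q1,q4}.
Union: {q0,q1,q3,q4}.
After b: {q0,q1,q3,q4}.
δ(q0,b) = {q0}; δ(q1,b) = {q3}; δ(q3,b) = {q0,q2}; δ(q4,b) = {q1,q4}.
Union: {q0,q1,q2,q3,q4}.
After b: {q0,q1,q2,q3,q4}.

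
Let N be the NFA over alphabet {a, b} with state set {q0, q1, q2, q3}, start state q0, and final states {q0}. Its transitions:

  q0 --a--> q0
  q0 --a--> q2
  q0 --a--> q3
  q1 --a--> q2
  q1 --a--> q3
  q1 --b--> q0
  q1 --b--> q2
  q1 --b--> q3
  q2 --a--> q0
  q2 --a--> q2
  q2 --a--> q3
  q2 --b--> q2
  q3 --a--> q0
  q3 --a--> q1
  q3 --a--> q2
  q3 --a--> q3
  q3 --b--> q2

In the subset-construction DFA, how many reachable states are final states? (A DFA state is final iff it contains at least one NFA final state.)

Start state of the DFA: {q0}.
{q0} --a--> {q0, q2, q3}  [new]
{q0} --b--> ∅  [new]
{q0, q2, q3} --a--> {q0, q1, q2, q3}  [new]
{q0, q2, q3} --b--> {q2}  [new]
∅ --a--> ∅  [seen]
∅ --b--> ∅  [seen]
{q0, q1, q2, q3} --a--> {q0, q1, q2, q3}  [seen]
{q0, q1, q2, q3} --b--> {q0, q2, q3}  [seen]
{q2} --a--> {q0, q2, q3}  [seen]
{q2} --b--> {q2}  [seen]
Reachable DFA states: {q0}, {q0, q2, q3}, ∅, {q0, q1, q2, q3}, {q2}.
Accepting DFA states (contain an NFA accepting state): {q0}, {q0, q2, q3}, {q0, q1, q2, q3}.

3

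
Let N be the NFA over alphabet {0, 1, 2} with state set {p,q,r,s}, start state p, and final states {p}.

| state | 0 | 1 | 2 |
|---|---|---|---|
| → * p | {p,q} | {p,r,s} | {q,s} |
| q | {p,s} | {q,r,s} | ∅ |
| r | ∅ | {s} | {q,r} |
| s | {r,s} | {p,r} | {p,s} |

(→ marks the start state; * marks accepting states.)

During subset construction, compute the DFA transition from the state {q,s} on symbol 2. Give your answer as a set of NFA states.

{p,s}

δ(q,2) = ∅; δ(s,2) = {p,s}.
Union: {p,s}.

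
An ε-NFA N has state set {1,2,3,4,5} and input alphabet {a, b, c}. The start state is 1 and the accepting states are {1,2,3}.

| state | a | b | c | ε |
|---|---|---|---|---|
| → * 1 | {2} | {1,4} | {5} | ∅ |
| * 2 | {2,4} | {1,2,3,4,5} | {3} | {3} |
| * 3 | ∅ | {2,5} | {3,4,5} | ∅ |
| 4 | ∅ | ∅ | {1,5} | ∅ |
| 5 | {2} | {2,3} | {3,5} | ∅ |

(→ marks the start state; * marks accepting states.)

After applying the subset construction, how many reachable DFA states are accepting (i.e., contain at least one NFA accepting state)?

Start state of the DFA: {1} (ε-closure of the NFA start).
{1} --a--> {2,3}  [new]
{1} --b--> {1,4}  [new]
{1} --c--> {5}  [new]
{2,3} --a--> {2,3,4}  [new]
{2,3} --b--> {1,2,3,4,5}  [new]
{2,3} --c--> {3,4,5}  [new]
{1,4} --a--> {2,3}  [seen]
{1,4} --b--> {1,4}  [seen]
{1,4} --c--> {1,5}  [new]
{5} --a--> {2,3}  [seen]
{5} --b--> {2,3}  [seen]
{5} --c--> {3,5}  [new]
{2,3,4} --a--> {2,3,4}  [seen]
{2,3,4} --b--> {1,2,3,4,5}  [seen]
{2,3,4} --c--> {1,3,4,5}  [new]
{1,2,3,4,5} --a--> {2,3,4}  [seen]
{1,2,3,4,5} --b--> {1,2,3,4,5}  [seen]
{1,2,3,4,5} --c--> {1,3,4,5}  [seen]
{3,4,5} --a--> {2,3}  [seen]
{3,4,5} --b--> {2,3,5}  [new]
{3,4,5} --c--> {1,3,4,5}  [seen]
{1,5} --a--> {2,3}  [seen]
{1,5} --b--> {1,2,3,4}  [new]
{1,5} --c--> {3,5}  [seen]
{3,5} --a--> {2,3}  [seen]
{3,5} --b--> {2,3,5}  [seen]
{3,5} --c--> {3,4,5}  [seen]
{1,3,4,5} --a--> {2,3}  [seen]
{1,3,4,5} --b--> {1,2,3,4,5}  [seen]
{1,3,4,5} --c--> {1,3,4,5}  [seen]
{2,3,5} --a--> {2,3,4}  [seen]
{2,3,5} --b--> {1,2,3,4,5}  [seen]
{2,3,5} --c--> {3,4,5}  [seen]
{1,2,3,4} --a--> {2,3,4}  [seen]
{1,2,3,4} --b--> {1,2,3,4,5}  [seen]
{1,2,3,4} --c--> {1,3,4,5}  [seen]
Reachable DFA states: {1}, {2,3}, {1,4}, {5}, {2,3,4}, {1,2,3,4,5}, {3,4,5}, {1,5}, {3,5}, {1,3,4,5}, {2,3,5}, {1,2,3,4}.
Accepting DFA states (contain an NFA accepting state): {1}, {2,3}, {1,4}, {2,3,4}, {1,2,3,4,5}, {3,4,5}, {1,5}, {3,5}, {1,3,4,5}, {2,3,5}, {1,2,3,4}.

11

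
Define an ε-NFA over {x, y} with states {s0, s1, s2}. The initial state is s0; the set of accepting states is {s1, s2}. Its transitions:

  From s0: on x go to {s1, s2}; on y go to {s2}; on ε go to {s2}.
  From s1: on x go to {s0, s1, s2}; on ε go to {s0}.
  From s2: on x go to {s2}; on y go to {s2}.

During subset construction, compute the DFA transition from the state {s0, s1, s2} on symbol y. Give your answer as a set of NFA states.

{s2}

δ(s0,y) = {s2}; δ(s1,y) = ∅; δ(s2,y) = {s2}.
Union: {s2}.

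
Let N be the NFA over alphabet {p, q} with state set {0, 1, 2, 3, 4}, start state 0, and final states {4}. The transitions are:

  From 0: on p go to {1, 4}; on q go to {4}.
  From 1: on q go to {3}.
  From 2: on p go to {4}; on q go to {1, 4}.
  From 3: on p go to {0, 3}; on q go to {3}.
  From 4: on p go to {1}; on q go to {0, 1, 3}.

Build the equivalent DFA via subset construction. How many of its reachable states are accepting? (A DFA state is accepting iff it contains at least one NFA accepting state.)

4

Start state of the DFA: {0}.
{0} --p--> {1, 4}  [new]
{0} --q--> {4}  [new]
{1, 4} --p--> {1}  [new]
{1, 4} --q--> {0, 1, 3}  [new]
{4} --p--> {1}  [seen]
{4} --q--> {0, 1, 3}  [seen]
{1} --p--> ∅  [new]
{1} --q--> {3}  [new]
{0, 1, 3} --p--> {0, 1, 3, 4}  [new]
{0, 1, 3} --q--> {3, 4}  [new]
∅ --p--> ∅  [seen]
∅ --q--> ∅  [seen]
{3} --p--> {0, 3}  [new]
{3} --q--> {3}  [seen]
{0, 1, 3, 4} --p--> {0, 1, 3, 4}  [seen]
{0, 1, 3, 4} --q--> {0, 1, 3, 4}  [seen]
{3, 4} --p--> {0, 1, 3}  [seen]
{3, 4} --q--> {0, 1, 3}  [seen]
{0, 3} --p--> {0, 1, 3, 4}  [seen]
{0, 3} --q--> {3, 4}  [seen]
Reachable DFA states: {0}, {1, 4}, {4}, {1}, {0, 1, 3}, ∅, {3}, {0, 1, 3, 4}, {3, 4}, {0, 3}.
Accepting DFA states (contain an NFA accepting state): {1, 4}, {4}, {0, 1, 3, 4}, {3, 4}.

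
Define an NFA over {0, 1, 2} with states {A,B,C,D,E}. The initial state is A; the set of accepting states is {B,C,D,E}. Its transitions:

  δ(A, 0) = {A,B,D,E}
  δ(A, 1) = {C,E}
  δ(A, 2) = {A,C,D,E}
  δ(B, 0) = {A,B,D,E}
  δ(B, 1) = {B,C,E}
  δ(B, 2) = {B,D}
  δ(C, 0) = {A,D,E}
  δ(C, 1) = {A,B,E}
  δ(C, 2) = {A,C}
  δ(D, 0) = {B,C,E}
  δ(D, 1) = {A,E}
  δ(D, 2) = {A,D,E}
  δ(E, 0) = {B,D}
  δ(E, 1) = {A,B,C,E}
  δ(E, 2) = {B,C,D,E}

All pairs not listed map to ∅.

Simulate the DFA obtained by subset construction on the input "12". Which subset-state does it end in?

Start: {A}.
δ(A,1) = {C,E}.
Union: {C,E}.
After 1: {C,E}.
δ(C,2) = {A,C}; δ(E,2) = {B,C,D,E}.
Union: {A,B,C,D,E}.
After 2: {A,B,C,D,E}.

{A,B,C,D,E}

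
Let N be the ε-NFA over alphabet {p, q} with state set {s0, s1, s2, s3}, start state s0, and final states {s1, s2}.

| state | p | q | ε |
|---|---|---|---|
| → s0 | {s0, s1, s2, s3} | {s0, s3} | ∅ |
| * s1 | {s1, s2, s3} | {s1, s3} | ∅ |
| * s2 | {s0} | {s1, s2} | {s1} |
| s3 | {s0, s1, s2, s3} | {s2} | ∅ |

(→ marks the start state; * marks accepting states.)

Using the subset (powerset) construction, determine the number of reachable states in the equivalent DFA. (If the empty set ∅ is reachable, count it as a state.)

Start state of the DFA: {s0} (ε-closure of the NFA start).
{s0} --p--> {s0, s1, s2, s3}  [new]
{s0} --q--> {s0, s3}  [new]
{s0, s1, s2, s3} --p--> {s0, s1, s2, s3}  [seen]
{s0, s1, s2, s3} --q--> {s0, s1, s2, s3}  [seen]
{s0, s3} --p--> {s0, s1, s2, s3}  [seen]
{s0, s3} --q--> {s0, s1, s2, s3}  [seen]
Reachable DFA states: {s0}, {s0, s1, s2, s3}, {s0, s3}.

3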